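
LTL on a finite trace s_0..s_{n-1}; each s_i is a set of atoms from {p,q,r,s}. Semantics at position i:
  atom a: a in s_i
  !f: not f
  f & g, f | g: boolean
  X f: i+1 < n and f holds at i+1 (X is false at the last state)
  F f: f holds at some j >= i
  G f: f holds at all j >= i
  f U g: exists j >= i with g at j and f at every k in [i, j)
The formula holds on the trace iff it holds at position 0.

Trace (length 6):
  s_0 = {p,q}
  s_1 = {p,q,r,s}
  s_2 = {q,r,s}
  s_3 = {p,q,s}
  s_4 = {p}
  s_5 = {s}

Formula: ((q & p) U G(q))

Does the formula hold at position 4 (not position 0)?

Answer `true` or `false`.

Answer: false

Derivation:
s_0={p,q}: ((q & p) U G(q))=False (q & p)=True q=True p=True G(q)=False
s_1={p,q,r,s}: ((q & p) U G(q))=False (q & p)=True q=True p=True G(q)=False
s_2={q,r,s}: ((q & p) U G(q))=False (q & p)=False q=True p=False G(q)=False
s_3={p,q,s}: ((q & p) U G(q))=False (q & p)=True q=True p=True G(q)=False
s_4={p}: ((q & p) U G(q))=False (q & p)=False q=False p=True G(q)=False
s_5={s}: ((q & p) U G(q))=False (q & p)=False q=False p=False G(q)=False
Evaluating at position 4: result = False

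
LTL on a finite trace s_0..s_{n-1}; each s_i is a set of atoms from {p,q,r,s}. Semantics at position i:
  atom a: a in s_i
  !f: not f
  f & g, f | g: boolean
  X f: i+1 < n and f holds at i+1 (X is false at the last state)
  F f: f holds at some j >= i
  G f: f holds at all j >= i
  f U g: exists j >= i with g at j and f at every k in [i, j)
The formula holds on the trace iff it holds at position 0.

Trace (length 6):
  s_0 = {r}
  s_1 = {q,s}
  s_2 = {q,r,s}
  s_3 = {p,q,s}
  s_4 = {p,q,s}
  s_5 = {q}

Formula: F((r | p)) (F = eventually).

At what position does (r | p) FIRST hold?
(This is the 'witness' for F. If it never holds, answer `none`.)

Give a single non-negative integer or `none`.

s_0={r}: (r | p)=True r=True p=False
s_1={q,s}: (r | p)=False r=False p=False
s_2={q,r,s}: (r | p)=True r=True p=False
s_3={p,q,s}: (r | p)=True r=False p=True
s_4={p,q,s}: (r | p)=True r=False p=True
s_5={q}: (r | p)=False r=False p=False
F((r | p)) holds; first witness at position 0.

Answer: 0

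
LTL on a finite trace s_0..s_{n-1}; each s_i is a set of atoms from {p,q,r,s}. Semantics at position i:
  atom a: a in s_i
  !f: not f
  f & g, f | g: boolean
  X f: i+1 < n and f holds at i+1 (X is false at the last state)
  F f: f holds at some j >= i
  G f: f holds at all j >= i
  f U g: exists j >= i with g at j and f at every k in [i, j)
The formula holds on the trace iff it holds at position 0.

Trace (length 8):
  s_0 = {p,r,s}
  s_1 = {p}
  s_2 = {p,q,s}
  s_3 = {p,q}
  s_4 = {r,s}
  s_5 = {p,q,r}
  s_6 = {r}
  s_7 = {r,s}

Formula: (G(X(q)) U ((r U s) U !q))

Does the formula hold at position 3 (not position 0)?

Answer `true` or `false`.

s_0={p,r,s}: (G(X(q)) U ((r U s) U !q))=True G(X(q))=False X(q)=False q=False ((r U s) U !q)=True (r U s)=True r=True s=True !q=True
s_1={p}: (G(X(q)) U ((r U s) U !q))=True G(X(q))=False X(q)=True q=False ((r U s) U !q)=True (r U s)=False r=False s=False !q=True
s_2={p,q,s}: (G(X(q)) U ((r U s) U !q))=False G(X(q))=False X(q)=True q=True ((r U s) U !q)=False (r U s)=True r=False s=True !q=False
s_3={p,q}: (G(X(q)) U ((r U s) U !q))=False G(X(q))=False X(q)=False q=True ((r U s) U !q)=False (r U s)=False r=False s=False !q=False
s_4={r,s}: (G(X(q)) U ((r U s) U !q))=True G(X(q))=False X(q)=True q=False ((r U s) U !q)=True (r U s)=True r=True s=True !q=True
s_5={p,q,r}: (G(X(q)) U ((r U s) U !q))=True G(X(q))=False X(q)=False q=True ((r U s) U !q)=True (r U s)=True r=True s=False !q=False
s_6={r}: (G(X(q)) U ((r U s) U !q))=True G(X(q))=False X(q)=False q=False ((r U s) U !q)=True (r U s)=True r=True s=False !q=True
s_7={r,s}: (G(X(q)) U ((r U s) U !q))=True G(X(q))=False X(q)=False q=False ((r U s) U !q)=True (r U s)=True r=True s=True !q=True
Evaluating at position 3: result = False

Answer: false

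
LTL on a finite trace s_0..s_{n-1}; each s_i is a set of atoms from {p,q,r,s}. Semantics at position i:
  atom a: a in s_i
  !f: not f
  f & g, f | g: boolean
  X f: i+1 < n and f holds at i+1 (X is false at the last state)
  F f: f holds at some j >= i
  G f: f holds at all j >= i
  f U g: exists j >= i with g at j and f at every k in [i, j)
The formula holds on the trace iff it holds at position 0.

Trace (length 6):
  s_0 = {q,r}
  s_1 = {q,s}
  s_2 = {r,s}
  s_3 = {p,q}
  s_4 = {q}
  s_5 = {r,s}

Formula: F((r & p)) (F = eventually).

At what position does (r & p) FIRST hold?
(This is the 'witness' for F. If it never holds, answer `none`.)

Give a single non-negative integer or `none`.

s_0={q,r}: (r & p)=False r=True p=False
s_1={q,s}: (r & p)=False r=False p=False
s_2={r,s}: (r & p)=False r=True p=False
s_3={p,q}: (r & p)=False r=False p=True
s_4={q}: (r & p)=False r=False p=False
s_5={r,s}: (r & p)=False r=True p=False
F((r & p)) does not hold (no witness exists).

Answer: none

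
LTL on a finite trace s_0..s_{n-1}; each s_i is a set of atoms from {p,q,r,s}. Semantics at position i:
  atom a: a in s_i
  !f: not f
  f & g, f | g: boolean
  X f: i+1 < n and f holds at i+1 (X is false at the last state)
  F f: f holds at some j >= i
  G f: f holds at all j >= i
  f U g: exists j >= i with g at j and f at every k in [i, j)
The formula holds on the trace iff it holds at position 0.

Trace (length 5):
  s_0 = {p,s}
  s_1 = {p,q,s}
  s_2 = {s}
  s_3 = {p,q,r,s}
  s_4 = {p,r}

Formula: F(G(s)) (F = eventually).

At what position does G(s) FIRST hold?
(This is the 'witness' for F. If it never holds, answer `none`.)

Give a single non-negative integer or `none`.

Answer: none

Derivation:
s_0={p,s}: G(s)=False s=True
s_1={p,q,s}: G(s)=False s=True
s_2={s}: G(s)=False s=True
s_3={p,q,r,s}: G(s)=False s=True
s_4={p,r}: G(s)=False s=False
F(G(s)) does not hold (no witness exists).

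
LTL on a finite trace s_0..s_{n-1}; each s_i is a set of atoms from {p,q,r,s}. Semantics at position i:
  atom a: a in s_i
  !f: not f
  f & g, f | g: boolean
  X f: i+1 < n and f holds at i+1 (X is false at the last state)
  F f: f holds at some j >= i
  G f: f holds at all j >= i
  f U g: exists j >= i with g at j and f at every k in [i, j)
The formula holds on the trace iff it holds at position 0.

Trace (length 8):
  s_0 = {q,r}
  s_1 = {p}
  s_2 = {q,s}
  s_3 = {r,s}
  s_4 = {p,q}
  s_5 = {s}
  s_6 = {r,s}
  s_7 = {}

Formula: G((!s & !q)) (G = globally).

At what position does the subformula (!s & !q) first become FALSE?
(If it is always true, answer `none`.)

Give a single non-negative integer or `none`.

s_0={q,r}: (!s & !q)=False !s=True s=False !q=False q=True
s_1={p}: (!s & !q)=True !s=True s=False !q=True q=False
s_2={q,s}: (!s & !q)=False !s=False s=True !q=False q=True
s_3={r,s}: (!s & !q)=False !s=False s=True !q=True q=False
s_4={p,q}: (!s & !q)=False !s=True s=False !q=False q=True
s_5={s}: (!s & !q)=False !s=False s=True !q=True q=False
s_6={r,s}: (!s & !q)=False !s=False s=True !q=True q=False
s_7={}: (!s & !q)=True !s=True s=False !q=True q=False
G((!s & !q)) holds globally = False
First violation at position 0.

Answer: 0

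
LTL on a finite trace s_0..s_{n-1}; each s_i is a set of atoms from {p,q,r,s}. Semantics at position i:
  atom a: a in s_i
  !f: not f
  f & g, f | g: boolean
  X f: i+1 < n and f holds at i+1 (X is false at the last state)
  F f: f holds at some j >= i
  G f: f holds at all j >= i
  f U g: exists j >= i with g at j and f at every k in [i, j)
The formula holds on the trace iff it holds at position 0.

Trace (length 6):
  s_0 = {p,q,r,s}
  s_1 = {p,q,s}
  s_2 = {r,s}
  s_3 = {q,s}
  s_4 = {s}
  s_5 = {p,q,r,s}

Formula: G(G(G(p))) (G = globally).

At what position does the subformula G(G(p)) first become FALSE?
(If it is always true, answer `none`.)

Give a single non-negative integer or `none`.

Answer: 0

Derivation:
s_0={p,q,r,s}: G(G(p))=False G(p)=False p=True
s_1={p,q,s}: G(G(p))=False G(p)=False p=True
s_2={r,s}: G(G(p))=False G(p)=False p=False
s_3={q,s}: G(G(p))=False G(p)=False p=False
s_4={s}: G(G(p))=False G(p)=False p=False
s_5={p,q,r,s}: G(G(p))=True G(p)=True p=True
G(G(G(p))) holds globally = False
First violation at position 0.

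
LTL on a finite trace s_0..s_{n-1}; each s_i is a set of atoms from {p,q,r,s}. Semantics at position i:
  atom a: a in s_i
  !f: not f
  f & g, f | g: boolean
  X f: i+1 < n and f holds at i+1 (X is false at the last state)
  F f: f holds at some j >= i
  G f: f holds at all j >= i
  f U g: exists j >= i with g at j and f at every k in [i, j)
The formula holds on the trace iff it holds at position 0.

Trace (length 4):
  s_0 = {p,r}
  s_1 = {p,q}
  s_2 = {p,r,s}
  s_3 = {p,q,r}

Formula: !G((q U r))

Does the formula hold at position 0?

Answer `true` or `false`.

Answer: false

Derivation:
s_0={p,r}: !G((q U r))=False G((q U r))=True (q U r)=True q=False r=True
s_1={p,q}: !G((q U r))=False G((q U r))=True (q U r)=True q=True r=False
s_2={p,r,s}: !G((q U r))=False G((q U r))=True (q U r)=True q=False r=True
s_3={p,q,r}: !G((q U r))=False G((q U r))=True (q U r)=True q=True r=True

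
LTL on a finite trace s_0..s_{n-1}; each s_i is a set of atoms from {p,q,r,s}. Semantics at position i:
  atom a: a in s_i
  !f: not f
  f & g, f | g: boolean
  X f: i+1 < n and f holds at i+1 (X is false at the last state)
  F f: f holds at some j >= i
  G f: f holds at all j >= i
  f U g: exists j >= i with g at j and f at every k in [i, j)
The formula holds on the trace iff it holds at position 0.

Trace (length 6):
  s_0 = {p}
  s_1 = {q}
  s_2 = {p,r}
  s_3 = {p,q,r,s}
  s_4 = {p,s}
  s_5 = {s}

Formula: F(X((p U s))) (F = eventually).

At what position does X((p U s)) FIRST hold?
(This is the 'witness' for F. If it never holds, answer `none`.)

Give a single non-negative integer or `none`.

s_0={p}: X((p U s))=False (p U s)=False p=True s=False
s_1={q}: X((p U s))=True (p U s)=False p=False s=False
s_2={p,r}: X((p U s))=True (p U s)=True p=True s=False
s_3={p,q,r,s}: X((p U s))=True (p U s)=True p=True s=True
s_4={p,s}: X((p U s))=True (p U s)=True p=True s=True
s_5={s}: X((p U s))=False (p U s)=True p=False s=True
F(X((p U s))) holds; first witness at position 1.

Answer: 1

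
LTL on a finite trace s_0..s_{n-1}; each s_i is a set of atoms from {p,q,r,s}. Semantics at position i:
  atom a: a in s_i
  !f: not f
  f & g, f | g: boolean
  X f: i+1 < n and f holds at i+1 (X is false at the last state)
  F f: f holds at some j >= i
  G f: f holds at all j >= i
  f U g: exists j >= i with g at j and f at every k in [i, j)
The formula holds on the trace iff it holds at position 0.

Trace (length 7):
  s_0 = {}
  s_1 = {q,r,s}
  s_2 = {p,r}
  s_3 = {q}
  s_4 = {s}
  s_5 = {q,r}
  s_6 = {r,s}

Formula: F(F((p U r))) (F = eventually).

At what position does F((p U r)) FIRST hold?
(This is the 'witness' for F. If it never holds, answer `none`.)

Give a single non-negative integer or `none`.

s_0={}: F((p U r))=True (p U r)=False p=False r=False
s_1={q,r,s}: F((p U r))=True (p U r)=True p=False r=True
s_2={p,r}: F((p U r))=True (p U r)=True p=True r=True
s_3={q}: F((p U r))=True (p U r)=False p=False r=False
s_4={s}: F((p U r))=True (p U r)=False p=False r=False
s_5={q,r}: F((p U r))=True (p U r)=True p=False r=True
s_6={r,s}: F((p U r))=True (p U r)=True p=False r=True
F(F((p U r))) holds; first witness at position 0.

Answer: 0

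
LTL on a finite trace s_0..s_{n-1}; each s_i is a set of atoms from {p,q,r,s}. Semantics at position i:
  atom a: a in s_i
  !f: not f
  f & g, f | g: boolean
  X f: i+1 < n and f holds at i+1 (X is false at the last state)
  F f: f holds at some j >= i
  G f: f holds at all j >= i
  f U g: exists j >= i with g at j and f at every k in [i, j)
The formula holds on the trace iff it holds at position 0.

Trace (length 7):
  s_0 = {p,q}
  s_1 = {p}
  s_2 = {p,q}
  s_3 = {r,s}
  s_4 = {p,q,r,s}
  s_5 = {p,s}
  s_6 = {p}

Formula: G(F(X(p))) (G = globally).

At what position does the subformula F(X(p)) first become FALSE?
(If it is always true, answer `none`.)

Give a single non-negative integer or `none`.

s_0={p,q}: F(X(p))=True X(p)=True p=True
s_1={p}: F(X(p))=True X(p)=True p=True
s_2={p,q}: F(X(p))=True X(p)=False p=True
s_3={r,s}: F(X(p))=True X(p)=True p=False
s_4={p,q,r,s}: F(X(p))=True X(p)=True p=True
s_5={p,s}: F(X(p))=True X(p)=True p=True
s_6={p}: F(X(p))=False X(p)=False p=True
G(F(X(p))) holds globally = False
First violation at position 6.

Answer: 6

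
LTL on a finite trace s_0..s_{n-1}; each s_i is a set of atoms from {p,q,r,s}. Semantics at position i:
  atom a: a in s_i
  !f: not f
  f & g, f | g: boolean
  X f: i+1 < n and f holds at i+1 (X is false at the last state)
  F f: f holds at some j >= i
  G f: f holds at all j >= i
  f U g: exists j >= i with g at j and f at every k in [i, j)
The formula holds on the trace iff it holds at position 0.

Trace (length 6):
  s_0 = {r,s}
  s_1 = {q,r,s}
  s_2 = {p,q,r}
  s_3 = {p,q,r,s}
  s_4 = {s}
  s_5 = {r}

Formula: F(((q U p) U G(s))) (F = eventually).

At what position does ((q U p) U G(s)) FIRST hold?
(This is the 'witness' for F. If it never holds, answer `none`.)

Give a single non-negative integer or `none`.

s_0={r,s}: ((q U p) U G(s))=False (q U p)=False q=False p=False G(s)=False s=True
s_1={q,r,s}: ((q U p) U G(s))=False (q U p)=True q=True p=False G(s)=False s=True
s_2={p,q,r}: ((q U p) U G(s))=False (q U p)=True q=True p=True G(s)=False s=False
s_3={p,q,r,s}: ((q U p) U G(s))=False (q U p)=True q=True p=True G(s)=False s=True
s_4={s}: ((q U p) U G(s))=False (q U p)=False q=False p=False G(s)=False s=True
s_5={r}: ((q U p) U G(s))=False (q U p)=False q=False p=False G(s)=False s=False
F(((q U p) U G(s))) does not hold (no witness exists).

Answer: none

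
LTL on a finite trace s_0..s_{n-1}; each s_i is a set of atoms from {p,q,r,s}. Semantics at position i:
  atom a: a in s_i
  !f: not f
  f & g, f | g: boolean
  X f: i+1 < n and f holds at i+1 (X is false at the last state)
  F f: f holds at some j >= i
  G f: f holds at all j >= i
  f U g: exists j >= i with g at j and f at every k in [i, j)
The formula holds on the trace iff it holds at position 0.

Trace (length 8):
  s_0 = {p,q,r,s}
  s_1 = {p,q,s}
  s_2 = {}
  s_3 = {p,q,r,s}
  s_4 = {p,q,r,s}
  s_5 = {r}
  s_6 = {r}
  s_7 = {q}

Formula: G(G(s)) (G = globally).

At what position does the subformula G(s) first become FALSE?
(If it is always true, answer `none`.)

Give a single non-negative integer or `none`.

Answer: 0

Derivation:
s_0={p,q,r,s}: G(s)=False s=True
s_1={p,q,s}: G(s)=False s=True
s_2={}: G(s)=False s=False
s_3={p,q,r,s}: G(s)=False s=True
s_4={p,q,r,s}: G(s)=False s=True
s_5={r}: G(s)=False s=False
s_6={r}: G(s)=False s=False
s_7={q}: G(s)=False s=False
G(G(s)) holds globally = False
First violation at position 0.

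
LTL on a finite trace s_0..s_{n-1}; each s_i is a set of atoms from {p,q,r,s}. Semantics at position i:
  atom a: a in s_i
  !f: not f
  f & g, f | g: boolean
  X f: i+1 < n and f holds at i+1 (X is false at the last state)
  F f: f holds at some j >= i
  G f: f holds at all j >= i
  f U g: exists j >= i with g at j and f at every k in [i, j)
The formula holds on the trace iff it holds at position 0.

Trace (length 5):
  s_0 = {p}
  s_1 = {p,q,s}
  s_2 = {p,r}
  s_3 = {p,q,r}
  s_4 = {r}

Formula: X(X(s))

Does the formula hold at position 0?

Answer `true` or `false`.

s_0={p}: X(X(s))=False X(s)=True s=False
s_1={p,q,s}: X(X(s))=False X(s)=False s=True
s_2={p,r}: X(X(s))=False X(s)=False s=False
s_3={p,q,r}: X(X(s))=False X(s)=False s=False
s_4={r}: X(X(s))=False X(s)=False s=False

Answer: false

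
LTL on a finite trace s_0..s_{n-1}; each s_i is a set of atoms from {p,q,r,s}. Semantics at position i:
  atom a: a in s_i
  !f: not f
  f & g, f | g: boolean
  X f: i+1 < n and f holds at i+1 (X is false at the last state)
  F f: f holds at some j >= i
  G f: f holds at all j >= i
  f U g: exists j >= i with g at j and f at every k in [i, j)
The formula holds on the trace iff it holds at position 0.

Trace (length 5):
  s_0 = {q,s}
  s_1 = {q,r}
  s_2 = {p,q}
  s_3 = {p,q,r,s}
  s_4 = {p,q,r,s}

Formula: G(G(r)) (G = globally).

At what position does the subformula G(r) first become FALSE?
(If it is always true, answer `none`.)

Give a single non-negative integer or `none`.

s_0={q,s}: G(r)=False r=False
s_1={q,r}: G(r)=False r=True
s_2={p,q}: G(r)=False r=False
s_3={p,q,r,s}: G(r)=True r=True
s_4={p,q,r,s}: G(r)=True r=True
G(G(r)) holds globally = False
First violation at position 0.

Answer: 0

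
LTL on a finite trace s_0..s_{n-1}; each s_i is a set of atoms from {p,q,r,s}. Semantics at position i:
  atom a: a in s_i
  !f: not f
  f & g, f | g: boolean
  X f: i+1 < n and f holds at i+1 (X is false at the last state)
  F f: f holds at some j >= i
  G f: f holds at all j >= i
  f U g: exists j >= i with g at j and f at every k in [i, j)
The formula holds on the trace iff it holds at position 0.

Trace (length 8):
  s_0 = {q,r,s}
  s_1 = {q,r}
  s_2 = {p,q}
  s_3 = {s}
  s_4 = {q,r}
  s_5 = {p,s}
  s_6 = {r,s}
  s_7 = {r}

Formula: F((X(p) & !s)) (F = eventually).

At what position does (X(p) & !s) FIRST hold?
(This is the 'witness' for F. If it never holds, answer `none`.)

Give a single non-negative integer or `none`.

Answer: 1

Derivation:
s_0={q,r,s}: (X(p) & !s)=False X(p)=False p=False !s=False s=True
s_1={q,r}: (X(p) & !s)=True X(p)=True p=False !s=True s=False
s_2={p,q}: (X(p) & !s)=False X(p)=False p=True !s=True s=False
s_3={s}: (X(p) & !s)=False X(p)=False p=False !s=False s=True
s_4={q,r}: (X(p) & !s)=True X(p)=True p=False !s=True s=False
s_5={p,s}: (X(p) & !s)=False X(p)=False p=True !s=False s=True
s_6={r,s}: (X(p) & !s)=False X(p)=False p=False !s=False s=True
s_7={r}: (X(p) & !s)=False X(p)=False p=False !s=True s=False
F((X(p) & !s)) holds; first witness at position 1.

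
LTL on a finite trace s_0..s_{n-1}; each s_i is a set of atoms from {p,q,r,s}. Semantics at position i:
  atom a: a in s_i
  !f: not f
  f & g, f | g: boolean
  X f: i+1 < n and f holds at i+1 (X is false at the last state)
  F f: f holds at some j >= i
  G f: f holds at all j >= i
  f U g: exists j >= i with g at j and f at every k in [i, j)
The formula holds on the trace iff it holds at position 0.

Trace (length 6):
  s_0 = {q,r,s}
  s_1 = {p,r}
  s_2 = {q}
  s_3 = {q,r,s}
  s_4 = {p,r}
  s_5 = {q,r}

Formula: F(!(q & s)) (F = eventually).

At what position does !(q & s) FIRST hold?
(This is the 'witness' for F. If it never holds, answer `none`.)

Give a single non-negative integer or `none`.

s_0={q,r,s}: !(q & s)=False (q & s)=True q=True s=True
s_1={p,r}: !(q & s)=True (q & s)=False q=False s=False
s_2={q}: !(q & s)=True (q & s)=False q=True s=False
s_3={q,r,s}: !(q & s)=False (q & s)=True q=True s=True
s_4={p,r}: !(q & s)=True (q & s)=False q=False s=False
s_5={q,r}: !(q & s)=True (q & s)=False q=True s=False
F(!(q & s)) holds; first witness at position 1.

Answer: 1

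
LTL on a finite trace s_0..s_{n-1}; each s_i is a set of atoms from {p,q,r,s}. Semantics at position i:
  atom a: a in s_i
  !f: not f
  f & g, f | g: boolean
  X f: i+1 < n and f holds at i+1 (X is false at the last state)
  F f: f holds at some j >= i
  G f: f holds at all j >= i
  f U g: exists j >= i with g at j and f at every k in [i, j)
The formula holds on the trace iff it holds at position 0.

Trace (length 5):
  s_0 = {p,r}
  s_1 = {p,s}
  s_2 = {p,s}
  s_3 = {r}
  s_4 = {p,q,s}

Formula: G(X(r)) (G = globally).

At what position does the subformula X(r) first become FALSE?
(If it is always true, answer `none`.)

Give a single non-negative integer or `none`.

s_0={p,r}: X(r)=False r=True
s_1={p,s}: X(r)=False r=False
s_2={p,s}: X(r)=True r=False
s_3={r}: X(r)=False r=True
s_4={p,q,s}: X(r)=False r=False
G(X(r)) holds globally = False
First violation at position 0.

Answer: 0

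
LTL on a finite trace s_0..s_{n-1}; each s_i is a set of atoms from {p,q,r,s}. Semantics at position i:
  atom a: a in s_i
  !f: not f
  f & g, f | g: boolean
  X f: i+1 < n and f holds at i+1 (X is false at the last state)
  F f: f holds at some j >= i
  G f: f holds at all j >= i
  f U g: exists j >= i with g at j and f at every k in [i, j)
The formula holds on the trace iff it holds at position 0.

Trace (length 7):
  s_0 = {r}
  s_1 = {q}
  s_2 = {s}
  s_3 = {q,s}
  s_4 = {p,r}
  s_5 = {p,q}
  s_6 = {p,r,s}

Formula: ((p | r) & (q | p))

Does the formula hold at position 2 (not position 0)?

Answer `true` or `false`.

Answer: false

Derivation:
s_0={r}: ((p | r) & (q | p))=False (p | r)=True p=False r=True (q | p)=False q=False
s_1={q}: ((p | r) & (q | p))=False (p | r)=False p=False r=False (q | p)=True q=True
s_2={s}: ((p | r) & (q | p))=False (p | r)=False p=False r=False (q | p)=False q=False
s_3={q,s}: ((p | r) & (q | p))=False (p | r)=False p=False r=False (q | p)=True q=True
s_4={p,r}: ((p | r) & (q | p))=True (p | r)=True p=True r=True (q | p)=True q=False
s_5={p,q}: ((p | r) & (q | p))=True (p | r)=True p=True r=False (q | p)=True q=True
s_6={p,r,s}: ((p | r) & (q | p))=True (p | r)=True p=True r=True (q | p)=True q=False
Evaluating at position 2: result = False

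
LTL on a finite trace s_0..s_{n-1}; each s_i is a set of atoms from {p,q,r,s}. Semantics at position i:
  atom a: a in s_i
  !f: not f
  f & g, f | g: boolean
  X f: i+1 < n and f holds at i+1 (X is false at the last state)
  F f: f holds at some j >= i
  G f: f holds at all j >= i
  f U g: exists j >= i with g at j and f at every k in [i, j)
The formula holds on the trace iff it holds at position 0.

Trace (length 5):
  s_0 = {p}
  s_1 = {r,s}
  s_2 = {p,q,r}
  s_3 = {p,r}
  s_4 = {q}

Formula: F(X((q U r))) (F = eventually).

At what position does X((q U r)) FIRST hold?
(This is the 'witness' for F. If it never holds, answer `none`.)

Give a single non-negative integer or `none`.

Answer: 0

Derivation:
s_0={p}: X((q U r))=True (q U r)=False q=False r=False
s_1={r,s}: X((q U r))=True (q U r)=True q=False r=True
s_2={p,q,r}: X((q U r))=True (q U r)=True q=True r=True
s_3={p,r}: X((q U r))=False (q U r)=True q=False r=True
s_4={q}: X((q U r))=False (q U r)=False q=True r=False
F(X((q U r))) holds; first witness at position 0.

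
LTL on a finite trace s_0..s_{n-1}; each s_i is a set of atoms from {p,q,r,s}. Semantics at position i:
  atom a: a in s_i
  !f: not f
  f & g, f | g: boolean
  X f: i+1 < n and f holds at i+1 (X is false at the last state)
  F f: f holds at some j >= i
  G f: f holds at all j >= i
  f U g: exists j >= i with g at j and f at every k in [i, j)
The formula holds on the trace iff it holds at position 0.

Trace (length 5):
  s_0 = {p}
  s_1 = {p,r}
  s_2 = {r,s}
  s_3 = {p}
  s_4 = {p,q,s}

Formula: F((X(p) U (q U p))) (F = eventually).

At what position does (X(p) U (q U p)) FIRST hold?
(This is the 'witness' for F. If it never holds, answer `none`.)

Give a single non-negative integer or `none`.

s_0={p}: (X(p) U (q U p))=True X(p)=True p=True (q U p)=True q=False
s_1={p,r}: (X(p) U (q U p))=True X(p)=False p=True (q U p)=True q=False
s_2={r,s}: (X(p) U (q U p))=True X(p)=True p=False (q U p)=False q=False
s_3={p}: (X(p) U (q U p))=True X(p)=True p=True (q U p)=True q=False
s_4={p,q,s}: (X(p) U (q U p))=True X(p)=False p=True (q U p)=True q=True
F((X(p) U (q U p))) holds; first witness at position 0.

Answer: 0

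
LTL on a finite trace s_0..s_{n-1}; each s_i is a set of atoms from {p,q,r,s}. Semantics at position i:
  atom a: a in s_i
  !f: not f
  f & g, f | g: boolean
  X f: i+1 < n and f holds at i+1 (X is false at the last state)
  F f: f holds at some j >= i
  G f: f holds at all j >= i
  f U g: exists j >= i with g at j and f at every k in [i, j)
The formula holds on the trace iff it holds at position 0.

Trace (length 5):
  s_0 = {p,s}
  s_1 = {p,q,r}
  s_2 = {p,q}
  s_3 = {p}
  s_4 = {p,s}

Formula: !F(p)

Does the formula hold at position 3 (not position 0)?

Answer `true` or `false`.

s_0={p,s}: !F(p)=False F(p)=True p=True
s_1={p,q,r}: !F(p)=False F(p)=True p=True
s_2={p,q}: !F(p)=False F(p)=True p=True
s_3={p}: !F(p)=False F(p)=True p=True
s_4={p,s}: !F(p)=False F(p)=True p=True
Evaluating at position 3: result = False

Answer: false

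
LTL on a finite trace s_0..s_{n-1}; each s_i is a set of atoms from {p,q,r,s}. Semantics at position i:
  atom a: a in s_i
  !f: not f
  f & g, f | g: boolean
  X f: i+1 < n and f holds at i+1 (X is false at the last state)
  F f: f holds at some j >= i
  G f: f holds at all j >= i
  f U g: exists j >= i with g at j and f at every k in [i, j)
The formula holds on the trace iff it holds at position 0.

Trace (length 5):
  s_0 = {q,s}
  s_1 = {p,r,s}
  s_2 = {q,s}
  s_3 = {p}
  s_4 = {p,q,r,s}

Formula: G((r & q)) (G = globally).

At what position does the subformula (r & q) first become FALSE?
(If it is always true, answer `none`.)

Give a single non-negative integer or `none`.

s_0={q,s}: (r & q)=False r=False q=True
s_1={p,r,s}: (r & q)=False r=True q=False
s_2={q,s}: (r & q)=False r=False q=True
s_3={p}: (r & q)=False r=False q=False
s_4={p,q,r,s}: (r & q)=True r=True q=True
G((r & q)) holds globally = False
First violation at position 0.

Answer: 0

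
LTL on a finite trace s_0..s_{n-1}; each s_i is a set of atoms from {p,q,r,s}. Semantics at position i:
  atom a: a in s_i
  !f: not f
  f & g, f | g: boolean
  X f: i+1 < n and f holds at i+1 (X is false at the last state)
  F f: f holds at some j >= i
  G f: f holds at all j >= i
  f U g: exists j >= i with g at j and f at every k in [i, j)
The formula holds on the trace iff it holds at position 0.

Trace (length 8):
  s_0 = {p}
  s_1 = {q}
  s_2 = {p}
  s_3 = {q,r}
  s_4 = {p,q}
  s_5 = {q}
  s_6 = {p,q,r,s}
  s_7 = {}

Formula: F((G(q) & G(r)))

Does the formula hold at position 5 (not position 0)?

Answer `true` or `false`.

Answer: false

Derivation:
s_0={p}: F((G(q) & G(r)))=False (G(q) & G(r))=False G(q)=False q=False G(r)=False r=False
s_1={q}: F((G(q) & G(r)))=False (G(q) & G(r))=False G(q)=False q=True G(r)=False r=False
s_2={p}: F((G(q) & G(r)))=False (G(q) & G(r))=False G(q)=False q=False G(r)=False r=False
s_3={q,r}: F((G(q) & G(r)))=False (G(q) & G(r))=False G(q)=False q=True G(r)=False r=True
s_4={p,q}: F((G(q) & G(r)))=False (G(q) & G(r))=False G(q)=False q=True G(r)=False r=False
s_5={q}: F((G(q) & G(r)))=False (G(q) & G(r))=False G(q)=False q=True G(r)=False r=False
s_6={p,q,r,s}: F((G(q) & G(r)))=False (G(q) & G(r))=False G(q)=False q=True G(r)=False r=True
s_7={}: F((G(q) & G(r)))=False (G(q) & G(r))=False G(q)=False q=False G(r)=False r=False
Evaluating at position 5: result = False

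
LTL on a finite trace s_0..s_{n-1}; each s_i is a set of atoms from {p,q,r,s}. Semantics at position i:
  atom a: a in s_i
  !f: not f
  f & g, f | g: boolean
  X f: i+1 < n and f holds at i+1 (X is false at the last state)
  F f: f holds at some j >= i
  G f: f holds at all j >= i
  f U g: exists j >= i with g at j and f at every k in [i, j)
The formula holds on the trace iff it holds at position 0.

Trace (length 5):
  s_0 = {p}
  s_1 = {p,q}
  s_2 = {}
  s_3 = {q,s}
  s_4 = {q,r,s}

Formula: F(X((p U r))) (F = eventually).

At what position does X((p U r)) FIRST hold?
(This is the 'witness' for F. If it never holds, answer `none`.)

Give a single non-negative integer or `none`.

Answer: 3

Derivation:
s_0={p}: X((p U r))=False (p U r)=False p=True r=False
s_1={p,q}: X((p U r))=False (p U r)=False p=True r=False
s_2={}: X((p U r))=False (p U r)=False p=False r=False
s_3={q,s}: X((p U r))=True (p U r)=False p=False r=False
s_4={q,r,s}: X((p U r))=False (p U r)=True p=False r=True
F(X((p U r))) holds; first witness at position 3.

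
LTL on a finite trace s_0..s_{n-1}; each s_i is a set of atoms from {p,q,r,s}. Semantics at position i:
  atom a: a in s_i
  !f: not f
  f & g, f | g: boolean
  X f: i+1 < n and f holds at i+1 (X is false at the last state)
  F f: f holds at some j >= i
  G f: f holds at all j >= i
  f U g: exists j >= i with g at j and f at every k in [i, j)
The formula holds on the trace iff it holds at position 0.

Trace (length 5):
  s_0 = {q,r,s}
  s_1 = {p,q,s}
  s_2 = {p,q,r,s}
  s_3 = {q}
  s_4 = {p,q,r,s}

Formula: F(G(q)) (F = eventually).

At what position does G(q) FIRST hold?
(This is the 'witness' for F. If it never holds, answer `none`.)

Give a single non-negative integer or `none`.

s_0={q,r,s}: G(q)=True q=True
s_1={p,q,s}: G(q)=True q=True
s_2={p,q,r,s}: G(q)=True q=True
s_3={q}: G(q)=True q=True
s_4={p,q,r,s}: G(q)=True q=True
F(G(q)) holds; first witness at position 0.

Answer: 0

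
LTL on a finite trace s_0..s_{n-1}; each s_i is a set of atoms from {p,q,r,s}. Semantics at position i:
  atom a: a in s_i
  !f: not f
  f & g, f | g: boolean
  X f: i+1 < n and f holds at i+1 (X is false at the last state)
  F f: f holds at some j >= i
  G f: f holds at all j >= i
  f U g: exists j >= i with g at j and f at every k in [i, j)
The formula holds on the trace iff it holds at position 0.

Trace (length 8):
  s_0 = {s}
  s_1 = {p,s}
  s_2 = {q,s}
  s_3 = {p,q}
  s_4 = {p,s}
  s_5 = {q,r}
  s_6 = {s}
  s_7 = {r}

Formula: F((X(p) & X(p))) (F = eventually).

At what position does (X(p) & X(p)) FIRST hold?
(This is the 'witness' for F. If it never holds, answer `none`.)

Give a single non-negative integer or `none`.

s_0={s}: (X(p) & X(p))=True X(p)=True p=False
s_1={p,s}: (X(p) & X(p))=False X(p)=False p=True
s_2={q,s}: (X(p) & X(p))=True X(p)=True p=False
s_3={p,q}: (X(p) & X(p))=True X(p)=True p=True
s_4={p,s}: (X(p) & X(p))=False X(p)=False p=True
s_5={q,r}: (X(p) & X(p))=False X(p)=False p=False
s_6={s}: (X(p) & X(p))=False X(p)=False p=False
s_7={r}: (X(p) & X(p))=False X(p)=False p=False
F((X(p) & X(p))) holds; first witness at position 0.

Answer: 0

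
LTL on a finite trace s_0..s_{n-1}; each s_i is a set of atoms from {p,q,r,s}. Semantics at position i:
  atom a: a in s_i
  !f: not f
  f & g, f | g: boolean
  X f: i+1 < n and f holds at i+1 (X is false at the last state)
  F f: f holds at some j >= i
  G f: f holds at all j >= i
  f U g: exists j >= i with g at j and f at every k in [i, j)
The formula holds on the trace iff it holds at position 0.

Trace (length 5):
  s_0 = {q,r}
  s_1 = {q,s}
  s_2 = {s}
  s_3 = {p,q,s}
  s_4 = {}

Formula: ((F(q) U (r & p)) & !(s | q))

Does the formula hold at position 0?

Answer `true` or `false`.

s_0={q,r}: ((F(q) U (r & p)) & !(s | q))=False (F(q) U (r & p))=False F(q)=True q=True (r & p)=False r=True p=False !(s | q)=False (s | q)=True s=False
s_1={q,s}: ((F(q) U (r & p)) & !(s | q))=False (F(q) U (r & p))=False F(q)=True q=True (r & p)=False r=False p=False !(s | q)=False (s | q)=True s=True
s_2={s}: ((F(q) U (r & p)) & !(s | q))=False (F(q) U (r & p))=False F(q)=True q=False (r & p)=False r=False p=False !(s | q)=False (s | q)=True s=True
s_3={p,q,s}: ((F(q) U (r & p)) & !(s | q))=False (F(q) U (r & p))=False F(q)=True q=True (r & p)=False r=False p=True !(s | q)=False (s | q)=True s=True
s_4={}: ((F(q) U (r & p)) & !(s | q))=False (F(q) U (r & p))=False F(q)=False q=False (r & p)=False r=False p=False !(s | q)=True (s | q)=False s=False

Answer: false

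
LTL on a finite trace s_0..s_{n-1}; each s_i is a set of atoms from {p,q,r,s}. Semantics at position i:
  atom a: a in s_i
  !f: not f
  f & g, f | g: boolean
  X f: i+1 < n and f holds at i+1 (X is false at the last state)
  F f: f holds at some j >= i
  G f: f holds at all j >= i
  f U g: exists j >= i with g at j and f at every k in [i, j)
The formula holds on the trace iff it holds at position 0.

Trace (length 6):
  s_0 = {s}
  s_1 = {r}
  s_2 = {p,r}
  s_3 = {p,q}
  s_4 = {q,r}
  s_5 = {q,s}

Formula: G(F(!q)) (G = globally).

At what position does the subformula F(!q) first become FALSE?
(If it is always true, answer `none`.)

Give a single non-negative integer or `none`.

Answer: 3

Derivation:
s_0={s}: F(!q)=True !q=True q=False
s_1={r}: F(!q)=True !q=True q=False
s_2={p,r}: F(!q)=True !q=True q=False
s_3={p,q}: F(!q)=False !q=False q=True
s_4={q,r}: F(!q)=False !q=False q=True
s_5={q,s}: F(!q)=False !q=False q=True
G(F(!q)) holds globally = False
First violation at position 3.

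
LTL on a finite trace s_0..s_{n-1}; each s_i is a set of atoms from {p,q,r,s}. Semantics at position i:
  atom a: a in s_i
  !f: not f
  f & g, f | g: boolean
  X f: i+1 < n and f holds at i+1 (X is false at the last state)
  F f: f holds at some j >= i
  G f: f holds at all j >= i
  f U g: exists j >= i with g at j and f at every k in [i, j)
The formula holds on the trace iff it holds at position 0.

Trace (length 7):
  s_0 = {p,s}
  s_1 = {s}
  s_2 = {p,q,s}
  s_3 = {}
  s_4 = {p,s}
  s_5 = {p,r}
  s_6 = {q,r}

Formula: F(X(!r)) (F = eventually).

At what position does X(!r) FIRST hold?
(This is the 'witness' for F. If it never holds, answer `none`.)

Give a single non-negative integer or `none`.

s_0={p,s}: X(!r)=True !r=True r=False
s_1={s}: X(!r)=True !r=True r=False
s_2={p,q,s}: X(!r)=True !r=True r=False
s_3={}: X(!r)=True !r=True r=False
s_4={p,s}: X(!r)=False !r=True r=False
s_5={p,r}: X(!r)=False !r=False r=True
s_6={q,r}: X(!r)=False !r=False r=True
F(X(!r)) holds; first witness at position 0.

Answer: 0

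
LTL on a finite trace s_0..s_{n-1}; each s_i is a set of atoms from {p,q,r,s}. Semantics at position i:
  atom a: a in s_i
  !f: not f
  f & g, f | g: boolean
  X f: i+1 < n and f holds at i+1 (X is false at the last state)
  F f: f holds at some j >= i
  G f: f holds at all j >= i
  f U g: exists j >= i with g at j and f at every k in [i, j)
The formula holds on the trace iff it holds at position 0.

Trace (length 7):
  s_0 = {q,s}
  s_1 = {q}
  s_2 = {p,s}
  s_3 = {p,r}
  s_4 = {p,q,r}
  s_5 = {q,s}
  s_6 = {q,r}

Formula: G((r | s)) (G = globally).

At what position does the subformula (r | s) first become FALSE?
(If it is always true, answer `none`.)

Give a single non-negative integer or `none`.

s_0={q,s}: (r | s)=True r=False s=True
s_1={q}: (r | s)=False r=False s=False
s_2={p,s}: (r | s)=True r=False s=True
s_3={p,r}: (r | s)=True r=True s=False
s_4={p,q,r}: (r | s)=True r=True s=False
s_5={q,s}: (r | s)=True r=False s=True
s_6={q,r}: (r | s)=True r=True s=False
G((r | s)) holds globally = False
First violation at position 1.

Answer: 1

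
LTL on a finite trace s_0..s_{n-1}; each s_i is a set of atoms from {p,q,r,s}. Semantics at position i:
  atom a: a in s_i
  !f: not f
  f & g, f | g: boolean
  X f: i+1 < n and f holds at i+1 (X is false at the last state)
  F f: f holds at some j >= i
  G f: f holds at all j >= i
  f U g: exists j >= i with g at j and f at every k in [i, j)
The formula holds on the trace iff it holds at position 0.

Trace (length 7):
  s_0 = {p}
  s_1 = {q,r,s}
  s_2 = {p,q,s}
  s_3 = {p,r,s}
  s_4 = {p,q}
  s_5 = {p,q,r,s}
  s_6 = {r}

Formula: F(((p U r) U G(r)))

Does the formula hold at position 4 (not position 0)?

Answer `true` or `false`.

s_0={p}: F(((p U r) U G(r)))=True ((p U r) U G(r))=True (p U r)=True p=True r=False G(r)=False
s_1={q,r,s}: F(((p U r) U G(r)))=True ((p U r) U G(r))=True (p U r)=True p=False r=True G(r)=False
s_2={p,q,s}: F(((p U r) U G(r)))=True ((p U r) U G(r))=True (p U r)=True p=True r=False G(r)=False
s_3={p,r,s}: F(((p U r) U G(r)))=True ((p U r) U G(r))=True (p U r)=True p=True r=True G(r)=False
s_4={p,q}: F(((p U r) U G(r)))=True ((p U r) U G(r))=True (p U r)=True p=True r=False G(r)=False
s_5={p,q,r,s}: F(((p U r) U G(r)))=True ((p U r) U G(r))=True (p U r)=True p=True r=True G(r)=True
s_6={r}: F(((p U r) U G(r)))=True ((p U r) U G(r))=True (p U r)=True p=False r=True G(r)=True
Evaluating at position 4: result = True

Answer: true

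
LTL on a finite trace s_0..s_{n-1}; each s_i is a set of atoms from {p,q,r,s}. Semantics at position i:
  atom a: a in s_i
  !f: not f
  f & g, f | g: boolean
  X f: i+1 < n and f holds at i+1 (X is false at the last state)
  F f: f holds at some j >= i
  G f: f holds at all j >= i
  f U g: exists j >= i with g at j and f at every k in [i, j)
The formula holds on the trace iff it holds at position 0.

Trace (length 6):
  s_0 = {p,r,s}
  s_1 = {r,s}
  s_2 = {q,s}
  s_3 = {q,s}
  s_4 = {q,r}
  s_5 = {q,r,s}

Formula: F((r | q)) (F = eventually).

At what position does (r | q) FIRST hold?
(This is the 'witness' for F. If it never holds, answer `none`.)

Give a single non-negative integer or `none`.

s_0={p,r,s}: (r | q)=True r=True q=False
s_1={r,s}: (r | q)=True r=True q=False
s_2={q,s}: (r | q)=True r=False q=True
s_3={q,s}: (r | q)=True r=False q=True
s_4={q,r}: (r | q)=True r=True q=True
s_5={q,r,s}: (r | q)=True r=True q=True
F((r | q)) holds; first witness at position 0.

Answer: 0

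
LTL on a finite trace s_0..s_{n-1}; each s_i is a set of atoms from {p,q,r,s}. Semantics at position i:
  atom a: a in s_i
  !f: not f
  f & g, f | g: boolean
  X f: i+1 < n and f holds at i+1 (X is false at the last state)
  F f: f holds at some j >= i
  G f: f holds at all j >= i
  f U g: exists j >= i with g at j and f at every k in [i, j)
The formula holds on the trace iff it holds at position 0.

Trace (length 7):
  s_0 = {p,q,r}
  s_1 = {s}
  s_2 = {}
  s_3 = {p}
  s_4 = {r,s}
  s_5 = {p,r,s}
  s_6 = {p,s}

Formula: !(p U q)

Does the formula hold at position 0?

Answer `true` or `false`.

Answer: false

Derivation:
s_0={p,q,r}: !(p U q)=False (p U q)=True p=True q=True
s_1={s}: !(p U q)=True (p U q)=False p=False q=False
s_2={}: !(p U q)=True (p U q)=False p=False q=False
s_3={p}: !(p U q)=True (p U q)=False p=True q=False
s_4={r,s}: !(p U q)=True (p U q)=False p=False q=False
s_5={p,r,s}: !(p U q)=True (p U q)=False p=True q=False
s_6={p,s}: !(p U q)=True (p U q)=False p=True q=False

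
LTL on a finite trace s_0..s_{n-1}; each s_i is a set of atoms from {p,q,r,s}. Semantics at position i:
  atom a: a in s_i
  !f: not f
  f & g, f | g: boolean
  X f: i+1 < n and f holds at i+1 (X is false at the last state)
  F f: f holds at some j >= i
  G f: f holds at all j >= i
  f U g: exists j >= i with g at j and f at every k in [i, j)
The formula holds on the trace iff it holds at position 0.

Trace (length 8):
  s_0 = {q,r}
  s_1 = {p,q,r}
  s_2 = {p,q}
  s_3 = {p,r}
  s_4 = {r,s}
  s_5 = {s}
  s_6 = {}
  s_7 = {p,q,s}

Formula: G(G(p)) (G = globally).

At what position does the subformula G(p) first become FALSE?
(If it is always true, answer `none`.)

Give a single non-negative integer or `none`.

s_0={q,r}: G(p)=False p=False
s_1={p,q,r}: G(p)=False p=True
s_2={p,q}: G(p)=False p=True
s_3={p,r}: G(p)=False p=True
s_4={r,s}: G(p)=False p=False
s_5={s}: G(p)=False p=False
s_6={}: G(p)=False p=False
s_7={p,q,s}: G(p)=True p=True
G(G(p)) holds globally = False
First violation at position 0.

Answer: 0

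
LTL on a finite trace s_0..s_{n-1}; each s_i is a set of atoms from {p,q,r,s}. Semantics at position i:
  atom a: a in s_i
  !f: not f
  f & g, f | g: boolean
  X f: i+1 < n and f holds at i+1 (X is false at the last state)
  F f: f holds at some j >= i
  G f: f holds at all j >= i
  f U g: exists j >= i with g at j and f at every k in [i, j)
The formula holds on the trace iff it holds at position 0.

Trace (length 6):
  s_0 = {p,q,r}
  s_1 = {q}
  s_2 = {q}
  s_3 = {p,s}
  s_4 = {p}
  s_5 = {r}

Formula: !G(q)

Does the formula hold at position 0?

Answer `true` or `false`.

Answer: true

Derivation:
s_0={p,q,r}: !G(q)=True G(q)=False q=True
s_1={q}: !G(q)=True G(q)=False q=True
s_2={q}: !G(q)=True G(q)=False q=True
s_3={p,s}: !G(q)=True G(q)=False q=False
s_4={p}: !G(q)=True G(q)=False q=False
s_5={r}: !G(q)=True G(q)=False q=False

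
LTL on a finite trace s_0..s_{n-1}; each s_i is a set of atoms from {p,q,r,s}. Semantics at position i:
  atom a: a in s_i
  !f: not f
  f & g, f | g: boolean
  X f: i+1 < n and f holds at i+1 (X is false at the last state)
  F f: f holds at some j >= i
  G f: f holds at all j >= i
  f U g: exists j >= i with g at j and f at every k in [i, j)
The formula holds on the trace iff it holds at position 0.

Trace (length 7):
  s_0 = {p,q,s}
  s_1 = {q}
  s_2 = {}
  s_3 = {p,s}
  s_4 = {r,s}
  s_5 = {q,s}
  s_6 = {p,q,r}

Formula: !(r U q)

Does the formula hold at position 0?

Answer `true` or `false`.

s_0={p,q,s}: !(r U q)=False (r U q)=True r=False q=True
s_1={q}: !(r U q)=False (r U q)=True r=False q=True
s_2={}: !(r U q)=True (r U q)=False r=False q=False
s_3={p,s}: !(r U q)=True (r U q)=False r=False q=False
s_4={r,s}: !(r U q)=False (r U q)=True r=True q=False
s_5={q,s}: !(r U q)=False (r U q)=True r=False q=True
s_6={p,q,r}: !(r U q)=False (r U q)=True r=True q=True

Answer: false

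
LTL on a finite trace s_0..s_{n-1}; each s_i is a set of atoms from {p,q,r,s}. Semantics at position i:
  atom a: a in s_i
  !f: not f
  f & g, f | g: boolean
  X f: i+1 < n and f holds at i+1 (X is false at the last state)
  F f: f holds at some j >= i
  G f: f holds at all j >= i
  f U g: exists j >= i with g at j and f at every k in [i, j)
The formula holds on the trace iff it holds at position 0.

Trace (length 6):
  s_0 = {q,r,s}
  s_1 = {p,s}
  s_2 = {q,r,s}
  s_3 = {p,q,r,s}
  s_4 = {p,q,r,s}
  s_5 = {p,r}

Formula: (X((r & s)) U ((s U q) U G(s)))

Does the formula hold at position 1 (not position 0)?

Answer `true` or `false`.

Answer: false

Derivation:
s_0={q,r,s}: (X((r & s)) U ((s U q) U G(s)))=False X((r & s))=False (r & s)=True r=True s=True ((s U q) U G(s))=False (s U q)=True q=True G(s)=False
s_1={p,s}: (X((r & s)) U ((s U q) U G(s)))=False X((r & s))=True (r & s)=False r=False s=True ((s U q) U G(s))=False (s U q)=True q=False G(s)=False
s_2={q,r,s}: (X((r & s)) U ((s U q) U G(s)))=False X((r & s))=True (r & s)=True r=True s=True ((s U q) U G(s))=False (s U q)=True q=True G(s)=False
s_3={p,q,r,s}: (X((r & s)) U ((s U q) U G(s)))=False X((r & s))=True (r & s)=True r=True s=True ((s U q) U G(s))=False (s U q)=True q=True G(s)=False
s_4={p,q,r,s}: (X((r & s)) U ((s U q) U G(s)))=False X((r & s))=False (r & s)=True r=True s=True ((s U q) U G(s))=False (s U q)=True q=True G(s)=False
s_5={p,r}: (X((r & s)) U ((s U q) U G(s)))=False X((r & s))=False (r & s)=False r=True s=False ((s U q) U G(s))=False (s U q)=False q=False G(s)=False
Evaluating at position 1: result = False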